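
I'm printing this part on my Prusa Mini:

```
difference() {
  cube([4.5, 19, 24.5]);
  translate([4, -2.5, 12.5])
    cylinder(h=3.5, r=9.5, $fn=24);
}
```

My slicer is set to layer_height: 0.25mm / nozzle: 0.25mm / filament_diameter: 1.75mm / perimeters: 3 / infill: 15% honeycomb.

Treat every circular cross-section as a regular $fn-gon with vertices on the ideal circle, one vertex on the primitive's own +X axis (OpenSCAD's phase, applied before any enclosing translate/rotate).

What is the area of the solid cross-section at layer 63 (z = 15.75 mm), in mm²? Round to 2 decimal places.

55.41 mm²

At z = 15.75 mm: the 4.5×19 cube contributes its full rectangle (area 85.50 mm²); the r=9.5 cylinder at (4, -2.5) gives a regular 24-gon of circumradius 9.5 (constant along its height) (area = (24/2)·9.500²·sin(360°/24) = 280.30 mm²); Taking the first minus the rest: starting from the 4.5×19 cube (85.50 mm²), the r=9.5 cylinder at (4, -2.5) partially overlaps it — only the 30.09 mm² overlap (of its 280.30 mm²) is removed, clipping the outline — area = 55.41 mm². Overall, the cross-section is a single solid region. Net area = 55.41 mm².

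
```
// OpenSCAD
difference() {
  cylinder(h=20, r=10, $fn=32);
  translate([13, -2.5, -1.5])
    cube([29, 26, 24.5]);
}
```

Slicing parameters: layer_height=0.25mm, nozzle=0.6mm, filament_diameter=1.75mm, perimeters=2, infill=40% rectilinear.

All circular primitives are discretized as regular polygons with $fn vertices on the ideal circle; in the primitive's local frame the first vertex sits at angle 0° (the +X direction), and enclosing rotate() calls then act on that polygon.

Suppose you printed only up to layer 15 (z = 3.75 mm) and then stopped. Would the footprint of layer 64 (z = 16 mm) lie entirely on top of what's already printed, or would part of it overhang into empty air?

Compare the two slices. At z = 3.75: the cylinder: section is a regular 32-gon, circumradius r=10 (area = (32/2)·10.000²·sin(360°/32) = 312.14 mm²); the 29×26 cube at (13, -2.5) contributes its full rectangle (area 754.00 mm²); Subtracting the remaining from the first: starting from the r=10 cylinder (312.14 mm²), the 29×26 cube at (13, -2.5) misses the remaining region (no effect) — area = 312.14 mm². At z = 16: the r=10 cylinder gives a regular 32-gon of circumradius 10 (constant along its height) (area = (32/2)·10.000²·sin(360°/32) = 312.14 mm²); the cube at (13, -2.5) is present — its section is the full 29×26 rectangle (area 754.00 mm²); Subtracting the remaining from the first: starting from the r=10 cylinder (312.14 mm²), the 29×26 cube at (13, -2.5) misses the remaining region (no effect) — area = 312.14 mm². Checking containment: the cross-section at z = 16 is a subset of the cross-section at z = 3.75.

entirely on top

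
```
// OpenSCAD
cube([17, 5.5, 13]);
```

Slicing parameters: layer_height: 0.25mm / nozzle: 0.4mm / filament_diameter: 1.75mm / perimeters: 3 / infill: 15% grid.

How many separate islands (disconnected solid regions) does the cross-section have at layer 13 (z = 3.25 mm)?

At z = 3.25 mm: the cube is present — its section is the full 17×5.5 rectangle. Overall, the cross-section is a single solid region. Island count = 1.

1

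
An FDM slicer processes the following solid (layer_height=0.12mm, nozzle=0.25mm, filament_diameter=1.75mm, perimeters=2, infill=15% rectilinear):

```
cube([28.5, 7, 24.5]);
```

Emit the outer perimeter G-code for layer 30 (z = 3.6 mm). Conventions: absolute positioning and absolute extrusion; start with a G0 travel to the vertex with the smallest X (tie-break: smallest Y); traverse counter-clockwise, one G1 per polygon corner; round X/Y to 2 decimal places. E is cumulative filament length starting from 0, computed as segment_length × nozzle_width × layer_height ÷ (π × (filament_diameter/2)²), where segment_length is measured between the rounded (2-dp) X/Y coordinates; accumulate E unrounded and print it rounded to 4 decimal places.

G0 X0.00 Y0.00 Z3.60
G1 X28.50 Y0.00 E0.3555
G1 X28.50 Y7.00 E0.4428
G1 X0.00 Y7.00 E0.7982
G1 X0.00 Y0.00 E0.8856

At z = 3.6 mm: the 28.5×7 cube contributes its full rectangle. The outline is a single polygon with 4 vertices. Extrusion per mm of travel: 0.25 × 0.12 / (π × 0.875²) = 0.012473. Accumulating E over each segment gives final E = 0.8856.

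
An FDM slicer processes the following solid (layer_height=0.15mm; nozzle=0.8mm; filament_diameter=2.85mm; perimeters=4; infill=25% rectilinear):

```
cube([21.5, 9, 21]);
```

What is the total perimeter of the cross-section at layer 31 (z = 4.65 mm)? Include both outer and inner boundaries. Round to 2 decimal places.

61.00 mm

At z = 4.65 mm: the 21.5×9 cube contributes its full rectangle (perimeter 61.00 mm). Overall, the cross-section is a single solid region. Total boundary length (outer) = 61.00 mm.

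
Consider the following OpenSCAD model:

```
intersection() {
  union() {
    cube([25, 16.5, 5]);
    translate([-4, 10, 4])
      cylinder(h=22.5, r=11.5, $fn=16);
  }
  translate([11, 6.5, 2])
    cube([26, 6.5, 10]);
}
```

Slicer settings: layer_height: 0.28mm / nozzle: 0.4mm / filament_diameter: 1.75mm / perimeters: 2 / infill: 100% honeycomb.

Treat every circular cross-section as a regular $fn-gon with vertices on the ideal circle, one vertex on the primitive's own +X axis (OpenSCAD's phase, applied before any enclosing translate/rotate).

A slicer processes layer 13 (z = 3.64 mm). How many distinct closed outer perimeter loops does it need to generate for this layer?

1

At z = 3.64 mm: the cube (footprint 25×16.5) is included at this height; the cylinder at (-4, 10) is not intersected at this z (z outside [4, 26.5]); Merging all regions: only the 25×16.5 cube is present, so the union is just that shape — 1 connected region; the cube at (11, 6.5) (footprint 26×6.5) is included at this height; After intersecting: the 26×6.5 cube at (11, 6.5) partially overlaps that combined region; clipping to the common part keeps 91.00 mm² — 1 connected region. The result has 1 disconnected region.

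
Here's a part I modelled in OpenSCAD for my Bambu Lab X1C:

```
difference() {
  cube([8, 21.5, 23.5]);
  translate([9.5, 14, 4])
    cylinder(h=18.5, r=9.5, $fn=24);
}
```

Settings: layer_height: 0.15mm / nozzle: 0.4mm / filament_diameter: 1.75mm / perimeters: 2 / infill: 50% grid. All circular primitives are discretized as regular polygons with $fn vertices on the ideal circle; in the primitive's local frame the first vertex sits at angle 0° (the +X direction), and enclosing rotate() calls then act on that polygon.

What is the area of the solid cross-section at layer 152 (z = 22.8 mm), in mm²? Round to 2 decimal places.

172.00 mm²

At z = 22.8 mm: the cube (footprint 8×21.5) is included at this height (area 172.00 mm²); the cylinder at (9.5, 14) does not reach this height (z outside [4, 22.5]); Taking the first minus the rest: none of the subtracted shapes is present at this height, so the 8×21.5 cube is unchanged — area = 172.00 mm². Overall, the cross-section is a single solid region. Net area = 172.00 mm².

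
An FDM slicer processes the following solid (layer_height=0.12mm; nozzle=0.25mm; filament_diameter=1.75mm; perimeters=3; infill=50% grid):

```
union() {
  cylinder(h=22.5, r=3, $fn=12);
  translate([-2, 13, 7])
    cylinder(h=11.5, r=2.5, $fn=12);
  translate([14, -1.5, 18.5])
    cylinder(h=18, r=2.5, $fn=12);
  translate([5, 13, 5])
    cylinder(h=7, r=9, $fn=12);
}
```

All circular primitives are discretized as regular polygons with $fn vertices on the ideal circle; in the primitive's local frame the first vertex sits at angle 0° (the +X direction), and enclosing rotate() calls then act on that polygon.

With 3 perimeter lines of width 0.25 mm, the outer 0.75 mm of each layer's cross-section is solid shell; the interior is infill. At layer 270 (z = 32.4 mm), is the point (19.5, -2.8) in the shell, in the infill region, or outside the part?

outside

At z = 32.4 mm: the cylinder does not reach this height (z outside [0, 22.5]); the cylinder at (-2, 13) is absent (z outside [7, 18.5]); the r=2.5 cylinder at (14, -1.5) contributes a regular 12-gon of circumradius 2.5; the cylinder at (5, 13) does not reach this height (z outside [5, 12]); Taking the union: only the r=2.5 cylinder at (14, -1.5) is present, so the union is just that shape — 1 connected region. Overall, the cross-section is a single solid region. The nearest boundary edge runs (16.17, -2.75)→(16.50, -1.50); distance from the point to it = 3.23 mm. The point is not inside any of the regions above, so it lies outside the cross-section (3.23 mm from the nearest boundary).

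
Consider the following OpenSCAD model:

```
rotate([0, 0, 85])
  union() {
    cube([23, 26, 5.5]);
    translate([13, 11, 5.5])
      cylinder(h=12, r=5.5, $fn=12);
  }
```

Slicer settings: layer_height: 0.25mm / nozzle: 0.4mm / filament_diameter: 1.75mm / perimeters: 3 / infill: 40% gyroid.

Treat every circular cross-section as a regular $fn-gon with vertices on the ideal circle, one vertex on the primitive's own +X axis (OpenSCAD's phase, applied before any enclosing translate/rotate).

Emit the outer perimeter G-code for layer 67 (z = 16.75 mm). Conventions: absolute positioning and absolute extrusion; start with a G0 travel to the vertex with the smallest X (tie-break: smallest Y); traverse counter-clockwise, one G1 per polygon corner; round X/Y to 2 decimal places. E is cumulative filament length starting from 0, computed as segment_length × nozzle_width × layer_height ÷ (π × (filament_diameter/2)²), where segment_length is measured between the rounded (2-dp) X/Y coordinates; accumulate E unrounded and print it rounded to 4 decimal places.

G0 X-15.30 Y14.39 Z16.75
G1 X-14.81 Y11.58 E0.1186
G1 X-12.98 Y9.40 E0.2369
G1 X-10.30 Y8.43 E0.3554
G1 X-7.50 Y8.92 E0.4736
G1 X-5.32 Y10.75 E0.5919
G1 X-4.35 Y13.43 E0.7104
G1 X-4.84 Y16.23 E0.8286
G1 X-6.67 Y18.41 E0.9469
G1 X-9.35 Y19.39 E1.0656
G1 X-12.15 Y18.89 E1.1838
G1 X-14.33 Y17.06 E1.3022
G1 X-15.30 Y14.39 E1.4203

At z = 16.75 mm: the cube is not intersected at this z (z outside [0, 5.5]); the r=5.5 cylinder at (13, 11) gives a regular 12-gon of circumradius 5.5 (constant along its height); Merging all regions: only the r=5.5 cylinder at (13, 11) is present, so the union is just that shape — 1 connected region; (rotated 85° about Z; rotation is an isometry so areas/perimeters/island counts are preserved). The outline is a single polygon with 12 vertices. Extrusion per mm of travel: 0.4 × 0.25 / (π × 0.875²) = 0.041575. Accumulating E over each segment gives final E = 1.4203.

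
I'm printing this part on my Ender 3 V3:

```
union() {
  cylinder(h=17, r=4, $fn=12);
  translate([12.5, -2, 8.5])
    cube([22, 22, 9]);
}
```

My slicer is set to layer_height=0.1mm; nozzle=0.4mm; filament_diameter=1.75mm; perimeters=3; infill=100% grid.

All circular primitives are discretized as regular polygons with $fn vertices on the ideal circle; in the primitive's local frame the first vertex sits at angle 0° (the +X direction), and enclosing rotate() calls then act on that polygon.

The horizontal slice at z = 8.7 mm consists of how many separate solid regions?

At z = 8.7 mm: the cylinder: section is a regular 12-gon, circumradius r=4; the cube at (12.5, -2) is present — its section is the full 22×22 rectangle; Taking the union: the 2 present regions are separate (no shared area or edge), so areas and boundary lengths simply add and each stays a separate island — 2 connected regions. The result has 2 disconnected regions.

2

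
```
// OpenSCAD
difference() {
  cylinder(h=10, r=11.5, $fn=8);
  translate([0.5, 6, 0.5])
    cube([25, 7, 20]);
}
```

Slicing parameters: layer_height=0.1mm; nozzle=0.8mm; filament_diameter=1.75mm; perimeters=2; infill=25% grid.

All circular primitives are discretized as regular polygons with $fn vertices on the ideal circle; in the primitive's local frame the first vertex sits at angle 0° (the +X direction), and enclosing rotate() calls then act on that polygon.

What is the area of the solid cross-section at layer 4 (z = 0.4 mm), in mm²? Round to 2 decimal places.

At z = 0.4 mm: the cylinder: section is a regular 8-gon, circumradius r=11.5 (area = (8/2)·11.500²·sin(360°/8) = 374.06 mm²); the cube at (0.5, 6) is not intersected at this z (z outside [0.5, 20.5]); After the difference (first − rest): none of the subtracted shapes is present at this height, so the r=11.5 cylinder is unchanged — area = 374.06 mm². Overall, the cross-section is a single solid region. Net area = 374.06 mm².

374.06 mm²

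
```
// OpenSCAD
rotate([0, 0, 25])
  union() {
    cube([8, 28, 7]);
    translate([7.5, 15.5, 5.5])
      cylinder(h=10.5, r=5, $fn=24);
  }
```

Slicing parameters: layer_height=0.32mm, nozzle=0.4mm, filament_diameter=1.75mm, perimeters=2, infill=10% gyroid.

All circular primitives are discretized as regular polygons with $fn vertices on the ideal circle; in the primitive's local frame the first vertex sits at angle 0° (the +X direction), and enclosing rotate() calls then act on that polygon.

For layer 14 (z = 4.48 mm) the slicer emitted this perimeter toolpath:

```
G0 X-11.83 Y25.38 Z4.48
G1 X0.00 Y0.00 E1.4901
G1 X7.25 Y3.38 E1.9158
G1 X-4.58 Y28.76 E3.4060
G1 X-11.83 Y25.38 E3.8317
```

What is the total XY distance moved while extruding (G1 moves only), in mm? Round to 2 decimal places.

72.00 mm

Sum the Euclidean lengths of each G1 segment: total = 72.00 mm.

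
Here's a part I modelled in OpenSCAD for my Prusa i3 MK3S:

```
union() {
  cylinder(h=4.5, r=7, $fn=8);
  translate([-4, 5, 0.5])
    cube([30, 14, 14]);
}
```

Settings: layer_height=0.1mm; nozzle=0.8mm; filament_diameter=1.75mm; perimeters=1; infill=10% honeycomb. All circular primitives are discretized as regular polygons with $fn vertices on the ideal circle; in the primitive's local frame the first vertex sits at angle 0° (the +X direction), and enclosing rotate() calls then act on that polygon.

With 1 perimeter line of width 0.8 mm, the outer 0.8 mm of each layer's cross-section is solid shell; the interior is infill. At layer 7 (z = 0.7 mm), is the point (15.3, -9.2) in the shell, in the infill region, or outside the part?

outside

At z = 0.7 mm: the cylinder: section is a regular 8-gon, circumradius r=7; the 30×14 cube at (-4, 5) contributes its full rectangle; Combining (union): the regions partially overlap (shared area 9.51 mm²), so overlapping operands fuse into one piece — 1 connected region. Overall, the cross-section is a single solid region. The nearest boundary edge runs (7.00, 0.00)→(4.95, -4.95); distance from the point to it = 11.19 mm. The point is not inside any of the regions above, so it lies outside the cross-section (11.19 mm from the nearest boundary).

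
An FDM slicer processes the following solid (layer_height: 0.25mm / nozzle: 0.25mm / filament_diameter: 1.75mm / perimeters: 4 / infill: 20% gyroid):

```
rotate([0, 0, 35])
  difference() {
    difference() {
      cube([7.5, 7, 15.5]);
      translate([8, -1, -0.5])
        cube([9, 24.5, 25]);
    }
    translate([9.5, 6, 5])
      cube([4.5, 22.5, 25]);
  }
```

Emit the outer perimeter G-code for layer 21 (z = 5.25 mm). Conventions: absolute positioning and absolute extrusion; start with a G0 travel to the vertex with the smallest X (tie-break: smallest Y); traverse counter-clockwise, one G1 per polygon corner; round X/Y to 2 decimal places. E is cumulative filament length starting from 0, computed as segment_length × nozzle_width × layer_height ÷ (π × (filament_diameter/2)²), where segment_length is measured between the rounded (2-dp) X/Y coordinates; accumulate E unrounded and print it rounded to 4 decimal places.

At z = 5.25 mm: the cube (footprint 7.5×7) is included at this height; the cube at (8, -1) is present — its section is the full 9×24.5 rectangle; After the difference (first − rest): starting from the 7.5×7 cube, the 9×24.5 cube at (8, -1) misses the remaining region (no effect) — 1 connected region; the 4.5×22.5 cube at (9.5, 6) contributes its full rectangle; Taking the first minus the rest: starting from that combined region, the 4.5×22.5 cube at (9.5, 6) misses the remaining region (no effect) — 1 connected region; (whole slice rotated 35° about Z — lengths, areas and connectivity unchanged). The outline is a single polygon with 4 vertices. Extrusion per mm of travel: 0.25 × 0.25 / (π × 0.875²) = 0.025984. Accumulating E over each segment gives final E = 0.7537.

G0 X-4.02 Y5.73 Z5.25
G1 X0.00 Y0.00 E0.1819
G1 X6.14 Y4.30 E0.3767
G1 X2.13 Y10.04 E0.5586
G1 X-4.02 Y5.73 E0.7537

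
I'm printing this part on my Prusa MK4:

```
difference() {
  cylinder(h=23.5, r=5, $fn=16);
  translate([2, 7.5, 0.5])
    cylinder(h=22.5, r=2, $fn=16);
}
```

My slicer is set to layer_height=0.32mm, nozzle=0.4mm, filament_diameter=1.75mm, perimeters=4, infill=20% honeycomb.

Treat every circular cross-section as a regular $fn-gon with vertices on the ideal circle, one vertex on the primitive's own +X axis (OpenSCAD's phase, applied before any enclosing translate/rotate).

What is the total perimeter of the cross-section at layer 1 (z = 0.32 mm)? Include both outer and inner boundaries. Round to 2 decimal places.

At z = 0.32 mm: the r=5 cylinder gives a regular 16-gon of circumradius 5 (constant along its height) (perimeter = 2·16·5.000·sin(180°/16) = 31.21 mm); the cylinder at (2, 7.5) does not reach this height (z outside [0.5, 23]); Subtracting the remaining from the first: none of the subtracted shapes is present at this height, so the r=5 cylinder is unchanged — boundary = 31.21 mm. Overall, the cross-section is a single solid region. Total boundary length (outer) = 31.21 mm.

31.21 mm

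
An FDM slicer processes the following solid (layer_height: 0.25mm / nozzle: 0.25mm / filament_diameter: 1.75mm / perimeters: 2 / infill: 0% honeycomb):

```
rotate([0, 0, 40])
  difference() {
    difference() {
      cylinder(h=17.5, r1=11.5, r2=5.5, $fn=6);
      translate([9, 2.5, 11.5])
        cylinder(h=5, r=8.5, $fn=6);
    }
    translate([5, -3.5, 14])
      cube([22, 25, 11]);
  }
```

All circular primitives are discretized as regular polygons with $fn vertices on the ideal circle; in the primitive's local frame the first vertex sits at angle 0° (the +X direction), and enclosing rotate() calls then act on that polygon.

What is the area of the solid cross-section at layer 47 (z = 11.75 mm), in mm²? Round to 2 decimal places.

At z = 11.75 mm: the cone: at t=0.671 of its height the radius interpolates to r₁+(r₂−r₁)t = 7.471, giving a regular 6-gon of that circumradius (area = (6/2)·7.471²·sin(360°/6) = 145.03 mm²); the cylinder at (9, 2.5): section is a regular 6-gon, circumradius r=8.5 (area = (6/2)·8.500²·sin(360°/6) = 187.71 mm²); After the difference (first − rest): starting from the cone (145.03 mm²), the r=8.5 cylinder at (9, 2.5) partially overlaps it — only the 39.90 mm² overlap (of its 187.71 mm²) is removed, clipping the outline — area = 105.13 mm²; the cube at (5, -3.5) is not intersected at this z (z outside [14, 25]); Subtracting the remaining from the first: none of the subtracted shapes is present at this height, so that combined region is unchanged — area = 105.13 mm²; (whole slice rotated 40° about Z — lengths, areas and connectivity unchanged). Overall, the cross-section is a single solid region. Net area = 105.13 mm².

105.13 mm²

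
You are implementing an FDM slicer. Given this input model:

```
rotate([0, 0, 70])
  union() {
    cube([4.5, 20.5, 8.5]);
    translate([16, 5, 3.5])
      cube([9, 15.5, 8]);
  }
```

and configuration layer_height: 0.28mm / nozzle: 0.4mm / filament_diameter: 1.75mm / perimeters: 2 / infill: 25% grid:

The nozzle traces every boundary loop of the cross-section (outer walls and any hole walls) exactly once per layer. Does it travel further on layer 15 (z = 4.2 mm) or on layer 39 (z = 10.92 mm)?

Layer 15 (z = 4.2): the cube is present — its section is the full 4.5×20.5 rectangle (perimeter 50.00 mm); the cube at (16, 5) is present — its section is the full 9×15.5 rectangle (perimeter 49.00 mm); Taking the union: the 2 present regions are separate (no shared area or edge), so areas and boundary lengths simply add and each stays a separate island — boundary = 99.00 mm; (whole slice rotated 70° about Z — lengths, areas and connectivity unchanged). So its perimeter = 99.00 mm. Layer 39 (z = 10.92): the cube does not reach this height (z outside [0, 8.5]); the 9×15.5 cube at (16, 5) contributes its full rectangle (perimeter 49.00 mm); Combining (union): only the 9×15.5 cube at (16, 5) is present, so the union is just that shape — boundary = 49.00 mm; (rotated 70° about Z; rotation is an isometry so areas/perimeters/island counts are preserved). So its perimeter = 49.00 mm. Layer 15 is larger (99.00 vs 49.00 mm).

layer 15 (z = 4.2 mm)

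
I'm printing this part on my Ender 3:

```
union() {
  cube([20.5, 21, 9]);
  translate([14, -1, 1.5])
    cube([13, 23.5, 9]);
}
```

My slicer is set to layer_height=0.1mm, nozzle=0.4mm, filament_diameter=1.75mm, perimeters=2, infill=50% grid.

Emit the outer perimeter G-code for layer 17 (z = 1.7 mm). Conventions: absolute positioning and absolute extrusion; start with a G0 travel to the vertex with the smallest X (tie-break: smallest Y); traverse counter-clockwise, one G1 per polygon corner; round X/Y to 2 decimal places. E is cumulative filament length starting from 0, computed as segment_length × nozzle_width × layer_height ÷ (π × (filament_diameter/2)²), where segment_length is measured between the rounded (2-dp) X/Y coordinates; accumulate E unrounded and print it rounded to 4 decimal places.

At z = 1.7 mm: the 20.5×21 cube contributes its full rectangle; the cube at (14, -1) is present — its section is the full 13×23.5 rectangle; Merging all regions: the regions partially overlap (shared area 136.50 mm²), so overlapping operands fuse into one piece — 1 connected region. The outline is a single polygon with 8 vertices. Extrusion per mm of travel: 0.4 × 0.1 / (π × 0.875²) = 0.016630. Accumulating E over each segment gives final E = 1.6796.

G0 X0.00 Y0.00 Z1.70
G1 X14.00 Y0.00 E0.2328
G1 X14.00 Y-1.00 E0.2495
G1 X27.00 Y-1.00 E0.4656
G1 X27.00 Y22.50 E0.8564
G1 X14.00 Y22.50 E1.0726
G1 X14.00 Y21.00 E1.0976
G1 X0.00 Y21.00 E1.3304
G1 X0.00 Y0.00 E1.6796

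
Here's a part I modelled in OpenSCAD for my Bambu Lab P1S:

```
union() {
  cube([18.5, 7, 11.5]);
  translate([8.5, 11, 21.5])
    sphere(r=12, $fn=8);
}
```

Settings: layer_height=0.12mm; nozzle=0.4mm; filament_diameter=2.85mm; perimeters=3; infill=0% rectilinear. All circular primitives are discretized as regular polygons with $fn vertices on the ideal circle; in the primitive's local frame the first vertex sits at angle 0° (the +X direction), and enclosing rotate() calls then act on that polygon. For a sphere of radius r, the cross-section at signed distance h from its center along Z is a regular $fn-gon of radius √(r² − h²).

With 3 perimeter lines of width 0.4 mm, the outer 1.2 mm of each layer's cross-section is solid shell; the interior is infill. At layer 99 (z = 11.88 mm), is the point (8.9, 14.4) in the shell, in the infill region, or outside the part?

At z = 11.88 mm: the cube does not reach this height (z outside [0, 11.5]); the sphere at (8.5, 11): section is a regular 8-gon, circumradius = √(r²−h²) = √(12²−9.62²) = 7.173; Taking the union: only the r=12 sphere at (8.5, 11) is present, so the union is just that shape — 1 connected region. Overall, the cross-section is a single solid region. The nearest boundary edge runs (13.57, 16.07)→(8.50, 18.17); distance from the point to it = 3.33 mm. The point is inside the cross-section and 3.33 mm from the nearest boundary — more than the 1.2 mm shell width (3 × 0.4), so it's in the infill interior.

infill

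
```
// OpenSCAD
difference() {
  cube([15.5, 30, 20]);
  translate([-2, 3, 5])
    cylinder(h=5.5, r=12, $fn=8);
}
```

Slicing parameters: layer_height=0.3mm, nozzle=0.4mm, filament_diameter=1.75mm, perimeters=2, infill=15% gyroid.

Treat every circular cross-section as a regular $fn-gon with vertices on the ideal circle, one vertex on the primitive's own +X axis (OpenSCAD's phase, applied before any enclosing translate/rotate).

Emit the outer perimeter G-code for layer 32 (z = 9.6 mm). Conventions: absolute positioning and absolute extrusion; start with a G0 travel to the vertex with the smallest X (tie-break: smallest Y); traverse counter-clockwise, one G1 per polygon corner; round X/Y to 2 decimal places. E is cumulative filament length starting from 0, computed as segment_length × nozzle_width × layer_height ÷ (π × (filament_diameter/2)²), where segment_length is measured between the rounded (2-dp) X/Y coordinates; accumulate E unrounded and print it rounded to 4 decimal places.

G0 X0.00 Y14.17 Z9.60
G1 X6.49 Y11.49 E0.3503
G1 X10.00 Y3.00 E0.8086
G1 X8.76 Y0.00 E0.9706
G1 X15.50 Y0.00 E1.3069
G1 X15.50 Y30.00 E2.8036
G1 X0.00 Y30.00 E3.5769
G1 X0.00 Y14.17 E4.3666

At z = 9.6 mm: the cube (footprint 15.5×30) is included at this height; the r=12 cylinder at (-2, 3) contributes a regular 8-gon of circumradius 12; Subtracting the remaining from the first: starting from the 15.5×30 cube, the r=12 cylinder at (-2, 3) partially overlaps it — only the 106.79 mm² overlap (of its 407.29 mm²) is removed, clipping the outline — 1 connected region. The outline is a single polygon with 7 vertices. Extrusion per mm of travel: 0.4 × 0.3 / (π × 0.875²) = 0.049890. Accumulating E over each segment gives final E = 4.3666.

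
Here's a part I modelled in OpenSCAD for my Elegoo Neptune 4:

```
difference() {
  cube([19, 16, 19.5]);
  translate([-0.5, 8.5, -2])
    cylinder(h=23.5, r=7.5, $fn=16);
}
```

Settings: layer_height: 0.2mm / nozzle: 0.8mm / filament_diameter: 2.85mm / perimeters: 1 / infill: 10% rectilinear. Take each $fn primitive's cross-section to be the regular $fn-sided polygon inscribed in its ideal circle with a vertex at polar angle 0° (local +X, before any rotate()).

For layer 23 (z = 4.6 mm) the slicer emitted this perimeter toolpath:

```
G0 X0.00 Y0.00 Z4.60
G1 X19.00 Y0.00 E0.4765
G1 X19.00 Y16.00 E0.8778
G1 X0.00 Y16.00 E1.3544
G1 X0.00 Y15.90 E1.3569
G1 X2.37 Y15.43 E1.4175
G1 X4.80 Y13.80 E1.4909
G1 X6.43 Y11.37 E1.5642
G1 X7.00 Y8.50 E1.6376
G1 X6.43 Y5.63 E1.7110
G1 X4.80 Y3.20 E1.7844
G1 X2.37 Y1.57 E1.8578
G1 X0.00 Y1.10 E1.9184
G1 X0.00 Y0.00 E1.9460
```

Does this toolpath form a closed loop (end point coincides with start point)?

yes

Start point (G0): (0.00, 0.00). End point (last G1): the path returns to the start — closed.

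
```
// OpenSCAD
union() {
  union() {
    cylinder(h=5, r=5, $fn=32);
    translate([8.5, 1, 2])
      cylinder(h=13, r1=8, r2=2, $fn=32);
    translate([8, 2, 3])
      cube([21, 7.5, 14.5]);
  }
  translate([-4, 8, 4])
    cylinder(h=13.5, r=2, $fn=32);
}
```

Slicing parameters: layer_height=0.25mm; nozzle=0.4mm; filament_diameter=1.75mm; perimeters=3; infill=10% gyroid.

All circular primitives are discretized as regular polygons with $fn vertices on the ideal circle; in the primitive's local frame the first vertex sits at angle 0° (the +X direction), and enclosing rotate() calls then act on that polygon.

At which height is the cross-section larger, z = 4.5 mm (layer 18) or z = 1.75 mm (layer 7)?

layer 18 (z = 4.5 mm)

Layer 18 (z = 4.5): the cylinder: section is a regular 32-gon, circumradius r=5 (area = (32/2)·5.000²·sin(360°/32) = 78.04 mm²); the cone at (8.5, 1): at t=0.192 of its height the radius interpolates to r₁+(r₂−r₁)t = 6.846, giving a regular 32-gon of that circumradius (area = (32/2)·6.846²·sin(360°/32) = 146.30 mm²); the 21×7.5 cube at (8, 2) contributes its full rectangle (area 157.50 mm²); Combining (union): the regions partially overlap — summed areas 381.84 mm² minus the doubly-counted overlap 50.54 mm² gives 331.30 mm² — area = 331.30 mm²; the r=2 cylinder at (-4, 8) gives a regular 32-gon of circumradius 2 (constant along its height) (area = (32/2)·2.000²·sin(360°/32) = 12.49 mm²); Merging all regions: the 2 present regions are separate (no shared area or edge), so areas and boundary lengths simply add and each stays a separate island — area = 343.79 mm². So its area = 343.79 mm². Layer 7 (z = 1.75): the cylinder: section is a regular 32-gon, circumradius r=5 (area = (32/2)·5.000²·sin(360°/32) = 78.04 mm²); the cone at (8.5, 1) does not reach this height (z outside [2, 15]); the cube at (8, 2) does not reach this height (z outside [3, 17.5]); Combining (union): only the r=5 cylinder is present, so the union is just that shape — area = 78.04 mm²; the cylinder at (-4, 8) does not reach this height (z outside [4, 17.5]); Combining (union): only that combined region is present, so the union is just that shape — area = 78.04 mm². So its area = 78.04 mm². Layer 18 is larger (343.79 vs 78.04 mm²).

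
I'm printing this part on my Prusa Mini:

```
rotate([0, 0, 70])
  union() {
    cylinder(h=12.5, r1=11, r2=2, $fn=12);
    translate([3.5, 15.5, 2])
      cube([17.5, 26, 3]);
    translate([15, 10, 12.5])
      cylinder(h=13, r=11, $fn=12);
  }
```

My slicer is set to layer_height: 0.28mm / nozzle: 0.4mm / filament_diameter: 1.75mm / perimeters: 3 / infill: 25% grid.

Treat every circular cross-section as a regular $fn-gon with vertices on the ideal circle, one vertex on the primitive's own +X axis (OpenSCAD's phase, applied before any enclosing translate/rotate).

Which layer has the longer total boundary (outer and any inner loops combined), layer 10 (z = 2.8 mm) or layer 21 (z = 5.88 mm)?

layer 10 (z = 2.8 mm)

Layer 10 (z = 2.8): the cone: at t=0.224 of its height the radius interpolates to r₁+(r₂−r₁)t = 8.984, giving a regular 12-gon of that circumradius (perimeter = 2·12·8.984·sin(180°/12) = 55.81 mm); the 17.5×26 cube at (3.5, 15.5) contributes its full rectangle (perimeter 87.00 mm); the cylinder at (15, 10) is not intersected at this z (z outside [12.5, 25.5]); Combining (union): the 2 present regions are separate (no shared area or edge), so areas and boundary lengths simply add and each stays a separate island — boundary = 142.81 mm; (rotated 70° about Z; rotation is an isometry so areas/perimeters/island counts are preserved). So its perimeter = 142.81 mm. Layer 21 (z = 5.88): the cone (r1=11→r2=2) has section circumradius 6.766 here — a regular 12-gon (perimeter = 2·12·6.766·sin(180°/12) = 42.03 mm); the cube at (3.5, 15.5) does not reach this height (z outside [2, 5]); the cylinder at (15, 10) is absent (z outside [12.5, 25.5]); Merging all regions: only the cone is present, so the union is just that shape — boundary = 42.03 mm; (whole slice rotated 70° about Z — lengths, areas and connectivity unchanged). So its perimeter = 42.03 mm. Layer 10 is larger (142.81 vs 42.03 mm).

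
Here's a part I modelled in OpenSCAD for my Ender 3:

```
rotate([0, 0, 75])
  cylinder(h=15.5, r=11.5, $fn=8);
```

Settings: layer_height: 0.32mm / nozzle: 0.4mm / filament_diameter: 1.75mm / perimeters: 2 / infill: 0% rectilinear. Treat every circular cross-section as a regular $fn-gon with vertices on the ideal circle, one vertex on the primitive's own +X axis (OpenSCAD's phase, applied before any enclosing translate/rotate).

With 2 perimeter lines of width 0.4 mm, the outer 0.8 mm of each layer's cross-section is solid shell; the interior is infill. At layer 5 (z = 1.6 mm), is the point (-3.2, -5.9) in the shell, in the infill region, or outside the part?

At z = 1.6 mm: the r=11.5 cylinder contributes a regular 8-gon of circumradius 11.5; (rotated 75° about Z; rotation is an isometry so areas/perimeters/island counts are preserved). Overall, the cross-section is a single solid region. Undo the 75° rotation: the query point maps to (-6.527, 1.564) in the un-rotated model frame. The nearest boundary edge runs (-8.13, 8.13)→(-11.50, 0.00); distance from the point to it = 4.00 mm. The point is inside the cross-section and 4.00 mm from the nearest boundary — more than the 0.8 mm shell width (2 × 0.4), so it's in the infill interior.

infill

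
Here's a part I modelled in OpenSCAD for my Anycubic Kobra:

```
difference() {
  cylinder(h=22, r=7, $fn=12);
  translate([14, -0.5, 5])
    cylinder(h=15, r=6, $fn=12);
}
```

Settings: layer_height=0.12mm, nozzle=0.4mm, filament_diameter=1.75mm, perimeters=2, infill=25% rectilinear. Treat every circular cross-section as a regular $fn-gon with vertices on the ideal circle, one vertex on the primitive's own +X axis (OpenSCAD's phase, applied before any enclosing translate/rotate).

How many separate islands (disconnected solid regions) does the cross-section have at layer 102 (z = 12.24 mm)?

At z = 12.24 mm: the cylinder: section is a regular 12-gon, circumradius r=7; the r=6 cylinder at (14, -0.5) contributes a regular 12-gon of circumradius 6; Taking the first minus the rest: starting from the r=7 cylinder, the r=6 cylinder at (14, -0.5) misses the remaining region (no effect) — 1 connected region. Overall, the cross-section is a single solid region. Island count = 1.

1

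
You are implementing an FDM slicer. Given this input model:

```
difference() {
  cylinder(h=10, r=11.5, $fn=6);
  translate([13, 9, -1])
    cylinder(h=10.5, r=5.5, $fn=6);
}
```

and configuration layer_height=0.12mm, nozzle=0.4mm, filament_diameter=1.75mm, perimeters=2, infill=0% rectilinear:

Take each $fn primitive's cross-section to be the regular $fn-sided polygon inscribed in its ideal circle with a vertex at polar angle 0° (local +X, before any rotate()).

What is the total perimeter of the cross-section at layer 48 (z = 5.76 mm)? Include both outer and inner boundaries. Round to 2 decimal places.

At z = 5.76 mm: the r=11.5 cylinder contributes a regular 6-gon of circumradius 11.5 (perimeter = 2·6·11.500·sin(180°/6) = 69.00 mm); the r=5.5 cylinder at (13, 9) contributes a regular 6-gon of circumradius 5.5 (perimeter = 2·6·5.500·sin(180°/6) = 33.00 mm); Taking the first minus the rest: starting from the r=11.5 cylinder, the r=5.5 cylinder at (13, 9) misses the remaining region (no effect) — boundary = 69.00 mm. Overall, the cross-section is a single solid region. Total boundary length (outer) = 69.00 mm.

69.00 mm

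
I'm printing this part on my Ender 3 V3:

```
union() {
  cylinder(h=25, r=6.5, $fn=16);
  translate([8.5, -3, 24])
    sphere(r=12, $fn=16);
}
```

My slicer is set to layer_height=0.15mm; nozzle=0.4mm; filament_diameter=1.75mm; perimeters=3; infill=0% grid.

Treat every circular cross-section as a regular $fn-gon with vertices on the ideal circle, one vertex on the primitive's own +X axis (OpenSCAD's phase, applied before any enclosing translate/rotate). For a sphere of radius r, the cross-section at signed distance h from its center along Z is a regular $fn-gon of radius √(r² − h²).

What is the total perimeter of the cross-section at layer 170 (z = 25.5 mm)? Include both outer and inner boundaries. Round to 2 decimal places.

At z = 25.5 mm: the cylinder does not reach this height (z outside [0, 25]); the sphere at (8.5, -3): section is a regular 16-gon, circumradius = √(r²−h²) = √(12²−1.5²) = 11.906 (perimeter = 2·16·11.906·sin(180°/16) = 74.33 mm); Combining (union): only the r=12 sphere at (8.5, -3) is present, so the union is just that shape — boundary = 74.33 mm. Overall, the cross-section is a single solid region. Total boundary length (outer) = 74.33 mm.

74.33 mm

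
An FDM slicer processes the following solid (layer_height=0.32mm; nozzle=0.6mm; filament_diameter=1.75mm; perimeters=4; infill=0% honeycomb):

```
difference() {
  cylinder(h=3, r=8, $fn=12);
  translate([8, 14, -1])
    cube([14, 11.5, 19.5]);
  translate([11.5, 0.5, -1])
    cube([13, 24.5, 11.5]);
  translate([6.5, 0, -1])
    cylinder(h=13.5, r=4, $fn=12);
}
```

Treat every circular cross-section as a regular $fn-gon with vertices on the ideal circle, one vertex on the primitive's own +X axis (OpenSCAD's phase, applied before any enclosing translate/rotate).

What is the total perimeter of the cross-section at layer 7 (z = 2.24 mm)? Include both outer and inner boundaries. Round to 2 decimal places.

55.05 mm

At z = 2.24 mm: the r=8 cylinder contributes a regular 12-gon of circumradius 8 (perimeter = 2·12·8.000·sin(180°/12) = 49.69 mm); the cube at (8, 14) (footprint 14×11.5) is included at this height (perimeter 51.00 mm); the 13×24.5 cube at (11.5, 0.5) contributes its full rectangle (perimeter 75.00 mm); the cylinder at (6.5, 0): section is a regular 12-gon, circumradius r=4 (perimeter = 2·12·4.000·sin(180°/12) = 24.85 mm); Subtracting the remaining from the first: starting from the r=8 cylinder, the 14×11.5 cube at (8, 14) misses the remaining region (no effect); the 13×24.5 cube at (11.5, 0.5) misses the remaining region (no effect); the r=4 cylinder at (6.5, 0) partially overlaps it — only the 31.66 mm² overlap (of its 48.00 mm²) is removed, clipping the outline — boundary = 55.05 mm. Overall, the cross-section is a single solid region. Total boundary length (outer) = 55.05 mm.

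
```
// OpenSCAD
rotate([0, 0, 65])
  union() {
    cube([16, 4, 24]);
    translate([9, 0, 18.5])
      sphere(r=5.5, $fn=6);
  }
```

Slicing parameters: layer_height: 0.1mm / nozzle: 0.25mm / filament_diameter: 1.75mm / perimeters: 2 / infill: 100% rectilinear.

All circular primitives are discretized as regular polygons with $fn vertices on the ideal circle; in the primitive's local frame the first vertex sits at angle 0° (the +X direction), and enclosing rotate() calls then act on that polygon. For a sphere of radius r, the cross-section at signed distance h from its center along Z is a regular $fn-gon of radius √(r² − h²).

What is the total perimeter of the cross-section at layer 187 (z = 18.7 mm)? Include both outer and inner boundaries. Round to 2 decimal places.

46.37 mm

At z = 18.7 mm: the 16×4 cube contributes its full rectangle (perimeter 40.00 mm); the sphere at (9, 0): section is a regular 6-gon, circumradius = √(r²−h²) = √(5.5²−0.2²) = 5.496 (perimeter = 2·6·5.496·sin(180°/6) = 32.98 mm); Taking the union: the regions partially overlap (shared area 34.73 mm²), so the edge portions inside another operand are dropped and the merged outline is re-measured after clipping — boundary = 46.37 mm; (rotated 65° about Z; rotation is an isometry so areas/perimeters/island counts are preserved). Overall, the cross-section is a single solid region. Total boundary length (outer) = 46.37 mm.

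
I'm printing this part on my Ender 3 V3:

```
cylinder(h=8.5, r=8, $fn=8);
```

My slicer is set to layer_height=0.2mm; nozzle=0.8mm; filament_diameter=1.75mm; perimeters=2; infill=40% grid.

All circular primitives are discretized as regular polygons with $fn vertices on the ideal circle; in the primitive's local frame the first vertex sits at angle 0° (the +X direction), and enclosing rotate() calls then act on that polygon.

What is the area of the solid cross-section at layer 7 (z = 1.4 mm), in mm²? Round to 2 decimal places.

At z = 1.4 mm: the r=8 cylinder gives a regular 8-gon of circumradius 8 (constant along its height) (area = (8/2)·8.000²·sin(360°/8) = 181.02 mm²). Overall, the cross-section is a single solid region. Net area = 181.02 mm².

181.02 mm²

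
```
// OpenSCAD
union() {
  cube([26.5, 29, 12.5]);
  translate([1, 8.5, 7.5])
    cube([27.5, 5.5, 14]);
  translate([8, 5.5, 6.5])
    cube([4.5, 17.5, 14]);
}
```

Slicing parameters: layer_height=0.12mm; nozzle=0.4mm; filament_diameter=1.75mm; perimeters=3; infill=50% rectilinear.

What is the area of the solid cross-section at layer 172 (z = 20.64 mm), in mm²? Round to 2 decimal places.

At z = 20.64 mm: the cube is not intersected at this z (z outside [0, 12.5]); the cube at (1, 8.5) (footprint 27.5×5.5) is included at this height (area 151.25 mm²); the cube at (8, 5.5) is absent (z outside [6.5, 20.5]); Combining (union): only the 27.5×5.5 cube at (1, 8.5) is present, so the union is just that shape — area = 151.25 mm². Overall, the cross-section is a single solid region. Net area = 151.25 mm².

151.25 mm²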